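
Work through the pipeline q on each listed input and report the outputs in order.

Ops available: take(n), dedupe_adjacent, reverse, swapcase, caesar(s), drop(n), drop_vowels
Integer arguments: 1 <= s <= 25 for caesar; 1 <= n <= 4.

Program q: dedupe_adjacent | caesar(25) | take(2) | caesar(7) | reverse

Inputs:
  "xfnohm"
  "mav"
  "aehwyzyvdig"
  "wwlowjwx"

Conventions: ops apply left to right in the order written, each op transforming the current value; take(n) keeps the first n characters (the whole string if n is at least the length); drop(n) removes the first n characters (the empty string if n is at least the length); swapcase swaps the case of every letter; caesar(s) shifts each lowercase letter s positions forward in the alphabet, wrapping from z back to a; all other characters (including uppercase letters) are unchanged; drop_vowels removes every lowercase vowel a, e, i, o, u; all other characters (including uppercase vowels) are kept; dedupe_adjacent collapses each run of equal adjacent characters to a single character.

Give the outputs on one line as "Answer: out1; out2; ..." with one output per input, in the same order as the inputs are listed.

"ld"; "gs"; "kg"; "rc"

Execution, op by op:
  "xfnohm" -> "xfnohm" -> "wemngl" -> "we" -> "dl" -> "ld"
  "mav" -> "mav" -> "lzu" -> "lz" -> "sg" -> "gs"
  "aehwyzyvdig" -> "aehwyzyvdig" -> "zdgvxyxuchf" -> "zd" -> "gk" -> "kg"
  "wwlowjwx" -> "wlowjwx" -> "vknvivw" -> "vk" -> "cr" -> "rc"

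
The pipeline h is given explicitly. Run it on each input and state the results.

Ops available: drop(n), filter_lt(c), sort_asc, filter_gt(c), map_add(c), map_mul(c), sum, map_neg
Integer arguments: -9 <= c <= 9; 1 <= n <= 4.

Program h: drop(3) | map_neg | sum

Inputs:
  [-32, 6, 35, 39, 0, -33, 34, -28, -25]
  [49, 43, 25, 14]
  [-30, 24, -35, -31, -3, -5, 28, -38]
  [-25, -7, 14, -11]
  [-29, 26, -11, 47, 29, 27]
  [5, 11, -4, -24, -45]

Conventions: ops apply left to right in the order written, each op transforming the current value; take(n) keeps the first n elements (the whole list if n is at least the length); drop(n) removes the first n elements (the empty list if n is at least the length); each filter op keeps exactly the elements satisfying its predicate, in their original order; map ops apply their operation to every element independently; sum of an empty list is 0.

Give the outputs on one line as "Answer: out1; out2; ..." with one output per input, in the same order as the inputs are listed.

13; -14; 49; 11; -103; 69

Execution, op by op:
  [-32, 6, 35, 39, 0, -33, 34, -28, -25] -> [39, 0, -33, 34, -28, -25] -> [-39, 0, 33, -34, 28, 25] -> 13
  [49, 43, 25, 14] -> [14] -> [-14] -> -14
  [-30, 24, -35, -31, -3, -5, 28, -38] -> [-31, -3, -5, 28, -38] -> [31, 3, 5, -28, 38] -> 49
  [-25, -7, 14, -11] -> [-11] -> [11] -> 11
  [-29, 26, -11, 47, 29, 27] -> [47, 29, 27] -> [-47, -29, -27] -> -103
  [5, 11, -4, -24, -45] -> [-24, -45] -> [24, 45] -> 69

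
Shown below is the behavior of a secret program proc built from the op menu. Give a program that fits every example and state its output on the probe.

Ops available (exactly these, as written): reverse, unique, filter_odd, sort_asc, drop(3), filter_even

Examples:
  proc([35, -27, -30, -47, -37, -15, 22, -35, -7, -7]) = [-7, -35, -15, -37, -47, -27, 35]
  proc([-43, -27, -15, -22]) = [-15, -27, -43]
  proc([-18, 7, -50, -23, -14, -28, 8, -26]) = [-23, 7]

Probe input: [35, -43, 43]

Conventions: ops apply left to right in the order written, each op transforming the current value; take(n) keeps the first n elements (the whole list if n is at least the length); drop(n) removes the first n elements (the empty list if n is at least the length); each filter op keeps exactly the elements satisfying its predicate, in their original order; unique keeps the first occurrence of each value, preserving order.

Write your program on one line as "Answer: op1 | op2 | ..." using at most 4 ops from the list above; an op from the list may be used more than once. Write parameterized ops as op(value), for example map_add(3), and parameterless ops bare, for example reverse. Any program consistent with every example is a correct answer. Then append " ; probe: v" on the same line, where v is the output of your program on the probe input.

filter_odd | unique | reverse ; probe: [43, -43, 35]

Check, running the answer program on each example:
  [35, -27, -30, -47, -37, -15, 22, -35, -7, -7] -> [35, -27, -47, -37, -15, -35, -7, -7] -> [35, -27, -47, -37, -15, -35, -7] -> [-7, -35, -15, -37, -47, -27, 35]
  [-43, -27, -15, -22] -> [-43, -27, -15] -> [-43, -27, -15] -> [-15, -27, -43]
  [-18, 7, -50, -23, -14, -28, 8, -26] -> [7, -23] -> [7, -23] -> [-23, 7]
  probe: [35, -43, 43] -> [35, -43, 43] -> [35, -43, 43] -> [43, -43, 35]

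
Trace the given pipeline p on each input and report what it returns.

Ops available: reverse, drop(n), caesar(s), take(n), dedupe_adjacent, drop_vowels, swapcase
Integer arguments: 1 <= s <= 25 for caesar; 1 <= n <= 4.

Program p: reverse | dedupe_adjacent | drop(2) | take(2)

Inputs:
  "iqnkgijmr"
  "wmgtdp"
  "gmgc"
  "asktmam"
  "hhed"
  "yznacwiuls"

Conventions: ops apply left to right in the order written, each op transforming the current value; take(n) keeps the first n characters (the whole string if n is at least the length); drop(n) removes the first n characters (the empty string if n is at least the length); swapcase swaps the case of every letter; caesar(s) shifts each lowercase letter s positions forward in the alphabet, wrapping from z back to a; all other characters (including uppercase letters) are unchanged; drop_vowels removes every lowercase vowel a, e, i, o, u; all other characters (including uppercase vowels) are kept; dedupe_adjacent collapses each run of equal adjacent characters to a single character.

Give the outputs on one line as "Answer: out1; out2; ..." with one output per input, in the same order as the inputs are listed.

"ji"; "tg"; "mg"; "mt"; "h"; "ui"

Execution, op by op:
  "iqnkgijmr" -> "rmjigknqi" -> "rmjigknqi" -> "jigknqi" -> "ji"
  "wmgtdp" -> "pdtgmw" -> "pdtgmw" -> "tgmw" -> "tg"
  "gmgc" -> "cgmg" -> "cgmg" -> "mg" -> "mg"
  "asktmam" -> "mamtksa" -> "mamtksa" -> "mtksa" -> "mt"
  "hhed" -> "dehh" -> "deh" -> "h" -> "h"
  "yznacwiuls" -> "sluiwcanzy" -> "sluiwcanzy" -> "uiwcanzy" -> "ui"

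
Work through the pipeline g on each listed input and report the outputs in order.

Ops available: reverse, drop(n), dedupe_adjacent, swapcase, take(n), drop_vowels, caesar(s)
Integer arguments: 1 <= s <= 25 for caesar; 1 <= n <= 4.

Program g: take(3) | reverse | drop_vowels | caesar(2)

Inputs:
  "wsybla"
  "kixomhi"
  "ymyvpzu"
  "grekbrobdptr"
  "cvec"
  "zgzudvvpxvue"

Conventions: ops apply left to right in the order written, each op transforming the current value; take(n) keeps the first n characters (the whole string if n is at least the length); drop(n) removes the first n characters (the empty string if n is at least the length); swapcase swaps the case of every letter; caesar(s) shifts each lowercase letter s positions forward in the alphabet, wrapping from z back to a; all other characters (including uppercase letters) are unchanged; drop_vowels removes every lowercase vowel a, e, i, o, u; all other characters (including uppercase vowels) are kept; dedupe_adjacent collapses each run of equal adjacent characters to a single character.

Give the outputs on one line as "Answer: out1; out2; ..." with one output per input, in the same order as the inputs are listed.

Execution, op by op:
  "wsybla" -> "wsy" -> "ysw" -> "ysw" -> "auy"
  "kixomhi" -> "kix" -> "xik" -> "xk" -> "zm"
  "ymyvpzu" -> "ymy" -> "ymy" -> "ymy" -> "aoa"
  "grekbrobdptr" -> "gre" -> "erg" -> "rg" -> "ti"
  "cvec" -> "cve" -> "evc" -> "vc" -> "xe"
  "zgzudvvpxvue" -> "zgz" -> "zgz" -> "zgz" -> "bib"

"auy"; "zm"; "aoa"; "ti"; "xe"; "bib"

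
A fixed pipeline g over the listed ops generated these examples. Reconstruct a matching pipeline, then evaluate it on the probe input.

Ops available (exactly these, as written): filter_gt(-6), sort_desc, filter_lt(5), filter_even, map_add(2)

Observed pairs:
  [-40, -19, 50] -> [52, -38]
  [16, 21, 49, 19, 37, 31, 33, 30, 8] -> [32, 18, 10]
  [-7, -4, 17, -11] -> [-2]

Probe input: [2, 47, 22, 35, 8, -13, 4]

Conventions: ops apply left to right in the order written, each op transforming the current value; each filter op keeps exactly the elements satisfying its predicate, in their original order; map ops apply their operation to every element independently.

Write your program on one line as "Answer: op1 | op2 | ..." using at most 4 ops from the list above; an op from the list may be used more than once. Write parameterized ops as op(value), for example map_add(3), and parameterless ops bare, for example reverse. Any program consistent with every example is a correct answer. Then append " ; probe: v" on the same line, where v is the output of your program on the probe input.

sort_desc | map_add(2) | filter_even ; probe: [24, 10, 6, 4]

Check, running the answer program on each example:
  [-40, -19, 50] -> [50, -19, -40] -> [52, -17, -38] -> [52, -38]
  [16, 21, 49, 19, 37, 31, 33, 30, 8] -> [49, 37, 33, 31, 30, 21, 19, 16, 8] -> [51, 39, 35, 33, 32, 23, 21, 18, 10] -> [32, 18, 10]
  [-7, -4, 17, -11] -> [17, -4, -7, -11] -> [19, -2, -5, -9] -> [-2]
  probe: [2, 47, 22, 35, 8, -13, 4] -> [47, 35, 22, 8, 4, 2, -13] -> [49, 37, 24, 10, 6, 4, -11] -> [24, 10, 6, 4]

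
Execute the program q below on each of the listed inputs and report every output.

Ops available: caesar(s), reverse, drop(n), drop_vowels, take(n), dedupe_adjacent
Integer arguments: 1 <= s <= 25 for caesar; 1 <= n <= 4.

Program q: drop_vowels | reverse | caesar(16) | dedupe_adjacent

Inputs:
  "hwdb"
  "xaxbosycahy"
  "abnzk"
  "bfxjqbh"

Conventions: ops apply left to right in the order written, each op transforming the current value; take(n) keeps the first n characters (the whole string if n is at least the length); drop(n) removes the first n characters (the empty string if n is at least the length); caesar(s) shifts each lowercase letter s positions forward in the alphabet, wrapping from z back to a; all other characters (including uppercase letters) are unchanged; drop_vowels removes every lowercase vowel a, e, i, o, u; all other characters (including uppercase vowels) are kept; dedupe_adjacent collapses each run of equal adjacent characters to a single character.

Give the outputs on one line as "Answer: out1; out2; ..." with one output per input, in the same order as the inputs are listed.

"rtmx"; "oxsoirn"; "apdr"; "xrgznvr"

Execution, op by op:
  "hwdb" -> "hwdb" -> "bdwh" -> "rtmx" -> "rtmx"
  "xaxbosycahy" -> "xxbsychy" -> "yhcysbxx" -> "oxsoirnn" -> "oxsoirn"
  "abnzk" -> "bnzk" -> "kznb" -> "apdr" -> "apdr"
  "bfxjqbh" -> "bfxjqbh" -> "hbqjxfb" -> "xrgznvr" -> "xrgznvr"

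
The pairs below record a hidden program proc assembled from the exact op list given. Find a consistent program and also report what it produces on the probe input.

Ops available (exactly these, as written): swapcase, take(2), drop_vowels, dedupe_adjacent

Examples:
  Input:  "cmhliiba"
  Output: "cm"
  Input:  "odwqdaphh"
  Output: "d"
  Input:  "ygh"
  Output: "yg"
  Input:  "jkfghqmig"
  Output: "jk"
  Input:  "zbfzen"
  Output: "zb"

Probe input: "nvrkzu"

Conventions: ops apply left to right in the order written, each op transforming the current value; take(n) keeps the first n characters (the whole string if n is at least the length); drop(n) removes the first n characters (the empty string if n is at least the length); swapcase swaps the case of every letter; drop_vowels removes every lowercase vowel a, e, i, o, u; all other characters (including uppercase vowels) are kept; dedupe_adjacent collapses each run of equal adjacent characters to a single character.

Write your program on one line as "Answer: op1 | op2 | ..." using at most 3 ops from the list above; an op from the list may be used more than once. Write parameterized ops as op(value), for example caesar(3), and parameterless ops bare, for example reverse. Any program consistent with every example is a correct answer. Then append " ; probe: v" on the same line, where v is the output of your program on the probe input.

take(2) | drop_vowels ; probe: "nv"

Check, running the answer program on each example:
  "cmhliiba" -> "cm" -> "cm"
  "odwqdaphh" -> "od" -> "d"
  "ygh" -> "yg" -> "yg"
  "jkfghqmig" -> "jk" -> "jk"
  "zbfzen" -> "zb" -> "zb"
  probe: "nvrkzu" -> "nv" -> "nv"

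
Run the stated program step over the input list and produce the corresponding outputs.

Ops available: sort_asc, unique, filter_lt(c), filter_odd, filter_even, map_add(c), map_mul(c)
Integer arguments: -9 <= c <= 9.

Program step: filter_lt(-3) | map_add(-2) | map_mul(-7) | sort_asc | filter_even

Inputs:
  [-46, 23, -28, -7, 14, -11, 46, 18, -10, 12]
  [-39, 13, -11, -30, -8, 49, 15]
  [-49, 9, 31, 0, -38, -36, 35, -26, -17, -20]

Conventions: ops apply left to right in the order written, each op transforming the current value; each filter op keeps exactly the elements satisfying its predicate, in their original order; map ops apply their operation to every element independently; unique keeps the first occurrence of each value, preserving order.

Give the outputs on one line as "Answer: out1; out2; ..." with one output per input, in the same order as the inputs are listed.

Execution, op by op:
  [-46, 23, -28, -7, 14, -11, 46, 18, -10, 12] -> [-46, -28, -7, -11, -10] -> [-48, -30, -9, -13, -12] -> [336, 210, 63, 91, 84] -> [63, 84, 91, 210, 336] -> [84, 210, 336]
  [-39, 13, -11, -30, -8, 49, 15] -> [-39, -11, -30, -8] -> [-41, -13, -32, -10] -> [287, 91, 224, 70] -> [70, 91, 224, 287] -> [70, 224]
  [-49, 9, 31, 0, -38, -36, 35, -26, -17, -20] -> [-49, -38, -36, -26, -17, -20] -> [-51, -40, -38, -28, -19, -22] -> [357, 280, 266, 196, 133, 154] -> [133, 154, 196, 266, 280, 357] -> [154, 196, 266, 280]

[84, 210, 336]; [70, 224]; [154, 196, 266, 280]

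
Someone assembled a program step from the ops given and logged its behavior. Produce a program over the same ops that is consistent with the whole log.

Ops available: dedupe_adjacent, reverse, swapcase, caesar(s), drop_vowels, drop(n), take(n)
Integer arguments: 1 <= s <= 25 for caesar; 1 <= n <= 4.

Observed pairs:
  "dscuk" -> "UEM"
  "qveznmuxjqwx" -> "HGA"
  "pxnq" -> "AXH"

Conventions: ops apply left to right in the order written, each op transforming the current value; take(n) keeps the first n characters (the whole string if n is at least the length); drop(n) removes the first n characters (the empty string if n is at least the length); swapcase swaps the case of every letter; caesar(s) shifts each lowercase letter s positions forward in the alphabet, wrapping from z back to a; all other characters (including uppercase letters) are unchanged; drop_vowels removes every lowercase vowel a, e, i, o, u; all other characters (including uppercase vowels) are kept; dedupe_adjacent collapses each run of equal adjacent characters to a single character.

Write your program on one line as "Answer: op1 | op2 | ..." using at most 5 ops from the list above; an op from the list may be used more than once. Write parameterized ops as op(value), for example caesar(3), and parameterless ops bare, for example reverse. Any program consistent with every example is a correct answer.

caesar(10) | reverse | swapcase | take(3)

Check, running the answer program on each example:
  "dscuk" -> "ncmeu" -> "uemcn" -> "UEMCN" -> "UEM"
  "qveznmuxjqwx" -> "afojxwehtagh" -> "hgathewxjofa" -> "HGATHEWXJOFA" -> "HGA"
  "pxnq" -> "zhxa" -> "axhz" -> "AXHZ" -> "AXH"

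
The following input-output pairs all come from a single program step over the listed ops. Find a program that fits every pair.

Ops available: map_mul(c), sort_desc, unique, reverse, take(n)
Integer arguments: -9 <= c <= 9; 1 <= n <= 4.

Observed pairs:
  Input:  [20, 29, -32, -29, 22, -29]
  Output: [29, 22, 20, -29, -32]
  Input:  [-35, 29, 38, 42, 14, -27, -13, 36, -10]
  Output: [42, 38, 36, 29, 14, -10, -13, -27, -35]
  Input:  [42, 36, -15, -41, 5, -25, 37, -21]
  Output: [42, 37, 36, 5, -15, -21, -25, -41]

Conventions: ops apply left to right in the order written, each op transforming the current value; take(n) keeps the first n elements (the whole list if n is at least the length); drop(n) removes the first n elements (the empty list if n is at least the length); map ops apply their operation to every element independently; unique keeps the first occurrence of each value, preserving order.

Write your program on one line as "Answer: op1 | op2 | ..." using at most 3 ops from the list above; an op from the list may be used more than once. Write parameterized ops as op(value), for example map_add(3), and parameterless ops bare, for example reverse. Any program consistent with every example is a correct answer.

unique | sort_desc

Check, running the answer program on each example:
  [20, 29, -32, -29, 22, -29] -> [20, 29, -32, -29, 22] -> [29, 22, 20, -29, -32]
  [-35, 29, 38, 42, 14, -27, -13, 36, -10] -> [-35, 29, 38, 42, 14, -27, -13, 36, -10] -> [42, 38, 36, 29, 14, -10, -13, -27, -35]
  [42, 36, -15, -41, 5, -25, 37, -21] -> [42, 36, -15, -41, 5, -25, 37, -21] -> [42, 37, 36, 5, -15, -21, -25, -41]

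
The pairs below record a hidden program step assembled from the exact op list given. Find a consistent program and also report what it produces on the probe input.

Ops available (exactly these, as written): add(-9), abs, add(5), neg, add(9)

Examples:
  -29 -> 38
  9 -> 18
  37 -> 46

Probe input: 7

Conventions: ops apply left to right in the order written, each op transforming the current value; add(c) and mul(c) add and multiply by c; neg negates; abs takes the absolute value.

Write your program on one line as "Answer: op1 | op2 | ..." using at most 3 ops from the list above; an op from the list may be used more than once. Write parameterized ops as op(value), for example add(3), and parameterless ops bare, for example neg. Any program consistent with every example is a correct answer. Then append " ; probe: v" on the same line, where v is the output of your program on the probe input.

neg | abs | add(9) ; probe: 16

Check, running the answer program on each example:
  -29 -> 29 -> 29 -> 38
  9 -> -9 -> 9 -> 18
  37 -> -37 -> 37 -> 46
  probe: 7 -> -7 -> 7 -> 16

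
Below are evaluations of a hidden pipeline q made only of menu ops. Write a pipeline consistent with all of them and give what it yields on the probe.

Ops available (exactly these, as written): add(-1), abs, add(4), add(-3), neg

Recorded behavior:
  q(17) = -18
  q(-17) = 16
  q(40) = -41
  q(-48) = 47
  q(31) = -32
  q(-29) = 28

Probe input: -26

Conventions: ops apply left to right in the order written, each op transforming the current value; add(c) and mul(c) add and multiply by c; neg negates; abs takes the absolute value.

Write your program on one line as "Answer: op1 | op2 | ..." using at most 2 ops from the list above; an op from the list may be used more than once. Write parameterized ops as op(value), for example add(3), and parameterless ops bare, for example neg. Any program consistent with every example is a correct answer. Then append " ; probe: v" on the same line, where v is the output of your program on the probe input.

neg | add(-1) ; probe: 25

Check, running the answer program on each example:
  17 -> -17 -> -18
  -17 -> 17 -> 16
  40 -> -40 -> -41
  -48 -> 48 -> 47
  31 -> -31 -> -32
  -29 -> 29 -> 28
  probe: -26 -> 26 -> 25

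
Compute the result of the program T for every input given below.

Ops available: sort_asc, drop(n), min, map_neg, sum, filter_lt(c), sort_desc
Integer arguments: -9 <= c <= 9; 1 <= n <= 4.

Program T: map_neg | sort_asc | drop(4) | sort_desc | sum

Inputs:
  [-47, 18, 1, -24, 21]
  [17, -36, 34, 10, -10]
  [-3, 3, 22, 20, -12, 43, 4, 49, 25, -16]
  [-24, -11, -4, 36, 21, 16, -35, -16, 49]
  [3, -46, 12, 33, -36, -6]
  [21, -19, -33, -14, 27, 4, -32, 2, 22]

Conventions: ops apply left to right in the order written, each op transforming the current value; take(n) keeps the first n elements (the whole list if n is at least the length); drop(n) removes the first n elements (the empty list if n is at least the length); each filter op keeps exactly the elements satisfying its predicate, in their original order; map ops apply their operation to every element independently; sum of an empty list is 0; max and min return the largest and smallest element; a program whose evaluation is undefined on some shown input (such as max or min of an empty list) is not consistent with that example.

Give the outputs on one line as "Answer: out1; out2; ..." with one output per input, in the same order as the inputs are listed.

Execution, op by op:
  [-47, 18, 1, -24, 21] -> [47, -18, -1, 24, -21] -> [-21, -18, -1, 24, 47] -> [47] -> [47] -> 47
  [17, -36, 34, 10, -10] -> [-17, 36, -34, -10, 10] -> [-34, -17, -10, 10, 36] -> [36] -> [36] -> 36
  [-3, 3, 22, 20, -12, 43, 4, 49, 25, -16] -> [3, -3, -22, -20, 12, -43, -4, -49, -25, 16] -> [-49, -43, -25, -22, -20, -4, -3, 3, 12, 16] -> [-20, -4, -3, 3, 12, 16] -> [16, 12, 3, -3, -4, -20] -> 4
  [-24, -11, -4, 36, 21, 16, -35, -16, 49] -> [24, 11, 4, -36, -21, -16, 35, 16, -49] -> [-49, -36, -21, -16, 4, 11, 16, 24, 35] -> [4, 11, 16, 24, 35] -> [35, 24, 16, 11, 4] -> 90
  [3, -46, 12, 33, -36, -6] -> [-3, 46, -12, -33, 36, 6] -> [-33, -12, -3, 6, 36, 46] -> [36, 46] -> [46, 36] -> 82
  [21, -19, -33, -14, 27, 4, -32, 2, 22] -> [-21, 19, 33, 14, -27, -4, 32, -2, -22] -> [-27, -22, -21, -4, -2, 14, 19, 32, 33] -> [-2, 14, 19, 32, 33] -> [33, 32, 19, 14, -2] -> 96

47; 36; 4; 90; 82; 96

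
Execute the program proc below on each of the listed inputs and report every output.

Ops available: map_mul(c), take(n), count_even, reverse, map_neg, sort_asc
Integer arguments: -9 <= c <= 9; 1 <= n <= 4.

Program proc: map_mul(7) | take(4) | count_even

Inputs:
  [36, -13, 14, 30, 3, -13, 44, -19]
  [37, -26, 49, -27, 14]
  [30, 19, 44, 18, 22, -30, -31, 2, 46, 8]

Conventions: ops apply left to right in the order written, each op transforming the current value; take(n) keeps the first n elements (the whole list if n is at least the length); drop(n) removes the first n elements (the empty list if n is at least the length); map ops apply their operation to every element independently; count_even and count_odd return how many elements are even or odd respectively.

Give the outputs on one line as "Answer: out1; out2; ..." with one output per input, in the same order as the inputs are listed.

Execution, op by op:
  [36, -13, 14, 30, 3, -13, 44, -19] -> [252, -91, 98, 210, 21, -91, 308, -133] -> [252, -91, 98, 210] -> 3
  [37, -26, 49, -27, 14] -> [259, -182, 343, -189, 98] -> [259, -182, 343, -189] -> 1
  [30, 19, 44, 18, 22, -30, -31, 2, 46, 8] -> [210, 133, 308, 126, 154, -210, -217, 14, 322, 56] -> [210, 133, 308, 126] -> 3

3; 1; 3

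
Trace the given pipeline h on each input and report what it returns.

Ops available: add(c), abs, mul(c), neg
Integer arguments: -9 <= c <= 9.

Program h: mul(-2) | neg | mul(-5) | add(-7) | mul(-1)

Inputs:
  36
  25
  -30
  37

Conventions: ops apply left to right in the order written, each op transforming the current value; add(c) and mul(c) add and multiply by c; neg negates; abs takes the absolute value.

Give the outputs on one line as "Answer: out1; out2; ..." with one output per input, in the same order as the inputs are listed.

367; 257; -293; 377

Execution, op by op:
  36 -> -72 -> 72 -> -360 -> -367 -> 367
  25 -> -50 -> 50 -> -250 -> -257 -> 257
  -30 -> 60 -> -60 -> 300 -> 293 -> -293
  37 -> -74 -> 74 -> -370 -> -377 -> 377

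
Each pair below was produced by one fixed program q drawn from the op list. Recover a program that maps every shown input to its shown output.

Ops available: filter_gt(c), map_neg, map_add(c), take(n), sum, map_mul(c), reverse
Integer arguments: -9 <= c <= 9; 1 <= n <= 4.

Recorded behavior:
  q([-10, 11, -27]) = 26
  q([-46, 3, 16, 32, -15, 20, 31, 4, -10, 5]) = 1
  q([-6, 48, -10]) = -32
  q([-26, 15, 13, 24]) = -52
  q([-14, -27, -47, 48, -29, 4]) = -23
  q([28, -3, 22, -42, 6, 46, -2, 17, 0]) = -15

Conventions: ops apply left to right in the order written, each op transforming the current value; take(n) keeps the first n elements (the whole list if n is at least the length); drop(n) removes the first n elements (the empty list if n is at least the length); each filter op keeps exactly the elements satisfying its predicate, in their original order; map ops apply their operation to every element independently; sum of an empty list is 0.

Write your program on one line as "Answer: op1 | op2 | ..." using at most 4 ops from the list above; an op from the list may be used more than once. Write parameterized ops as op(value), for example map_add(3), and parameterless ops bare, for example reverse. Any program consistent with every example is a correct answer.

reverse | take(3) | map_neg | sum

Check, running the answer program on each example:
  [-10, 11, -27] -> [-27, 11, -10] -> [-27, 11, -10] -> [27, -11, 10] -> 26
  [-46, 3, 16, 32, -15, 20, 31, 4, -10, 5] -> [5, -10, 4, 31, 20, -15, 32, 16, 3, -46] -> [5, -10, 4] -> [-5, 10, -4] -> 1
  [-6, 48, -10] -> [-10, 48, -6] -> [-10, 48, -6] -> [10, -48, 6] -> -32
  [-26, 15, 13, 24] -> [24, 13, 15, -26] -> [24, 13, 15] -> [-24, -13, -15] -> -52
  [-14, -27, -47, 48, -29, 4] -> [4, -29, 48, -47, -27, -14] -> [4, -29, 48] -> [-4, 29, -48] -> -23
  [28, -3, 22, -42, 6, 46, -2, 17, 0] -> [0, 17, -2, 46, 6, -42, 22, -3, 28] -> [0, 17, -2] -> [0, -17, 2] -> -15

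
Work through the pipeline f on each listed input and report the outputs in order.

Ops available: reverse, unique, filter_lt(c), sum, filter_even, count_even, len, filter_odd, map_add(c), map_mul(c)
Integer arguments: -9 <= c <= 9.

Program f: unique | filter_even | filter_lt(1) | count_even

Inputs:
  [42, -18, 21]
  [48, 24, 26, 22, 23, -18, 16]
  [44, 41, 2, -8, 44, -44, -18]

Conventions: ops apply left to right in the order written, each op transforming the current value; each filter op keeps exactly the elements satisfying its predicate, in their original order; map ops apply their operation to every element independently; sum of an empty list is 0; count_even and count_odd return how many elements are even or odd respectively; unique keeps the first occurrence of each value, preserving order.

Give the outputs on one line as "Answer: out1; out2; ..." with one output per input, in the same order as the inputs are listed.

1; 1; 3

Execution, op by op:
  [42, -18, 21] -> [42, -18, 21] -> [42, -18] -> [-18] -> 1
  [48, 24, 26, 22, 23, -18, 16] -> [48, 24, 26, 22, 23, -18, 16] -> [48, 24, 26, 22, -18, 16] -> [-18] -> 1
  [44, 41, 2, -8, 44, -44, -18] -> [44, 41, 2, -8, -44, -18] -> [44, 2, -8, -44, -18] -> [-8, -44, -18] -> 3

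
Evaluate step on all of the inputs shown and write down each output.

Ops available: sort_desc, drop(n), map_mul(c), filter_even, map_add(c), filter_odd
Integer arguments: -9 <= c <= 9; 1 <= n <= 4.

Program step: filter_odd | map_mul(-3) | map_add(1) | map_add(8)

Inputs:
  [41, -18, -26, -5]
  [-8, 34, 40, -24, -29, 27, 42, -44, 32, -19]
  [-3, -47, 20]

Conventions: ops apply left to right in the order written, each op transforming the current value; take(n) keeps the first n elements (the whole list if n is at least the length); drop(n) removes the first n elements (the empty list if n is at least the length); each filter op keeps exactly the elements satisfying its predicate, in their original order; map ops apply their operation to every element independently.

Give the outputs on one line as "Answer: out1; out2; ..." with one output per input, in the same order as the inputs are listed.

Execution, op by op:
  [41, -18, -26, -5] -> [41, -5] -> [-123, 15] -> [-122, 16] -> [-114, 24]
  [-8, 34, 40, -24, -29, 27, 42, -44, 32, -19] -> [-29, 27, -19] -> [87, -81, 57] -> [88, -80, 58] -> [96, -72, 66]
  [-3, -47, 20] -> [-3, -47] -> [9, 141] -> [10, 142] -> [18, 150]

[-114, 24]; [96, -72, 66]; [18, 150]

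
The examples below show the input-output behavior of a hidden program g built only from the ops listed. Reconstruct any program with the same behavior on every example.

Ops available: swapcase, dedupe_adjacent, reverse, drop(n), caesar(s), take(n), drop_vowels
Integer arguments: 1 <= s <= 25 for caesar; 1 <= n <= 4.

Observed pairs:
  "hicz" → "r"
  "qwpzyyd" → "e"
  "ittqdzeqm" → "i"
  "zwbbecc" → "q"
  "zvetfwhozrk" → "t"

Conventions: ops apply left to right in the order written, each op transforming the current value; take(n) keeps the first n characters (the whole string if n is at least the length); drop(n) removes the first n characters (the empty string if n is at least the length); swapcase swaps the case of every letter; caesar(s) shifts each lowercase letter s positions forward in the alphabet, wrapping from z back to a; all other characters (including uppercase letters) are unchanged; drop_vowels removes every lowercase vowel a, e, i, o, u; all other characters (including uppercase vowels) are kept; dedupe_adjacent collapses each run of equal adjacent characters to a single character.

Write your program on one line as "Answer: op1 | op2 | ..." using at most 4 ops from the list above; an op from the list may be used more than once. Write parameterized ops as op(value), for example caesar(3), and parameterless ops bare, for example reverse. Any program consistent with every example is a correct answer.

caesar(15) | drop(2) | take(1)

Check, running the answer program on each example:
  "hicz" -> "wxro" -> "ro" -> "r"
  "qwpzyyd" -> "fleonns" -> "eonns" -> "e"
  "ittqdzeqm" -> "xiifsotfb" -> "ifsotfb" -> "i"
  "zwbbecc" -> "olqqtrr" -> "qqtrr" -> "q"
  "zvetfwhozrk" -> "oktiulwdogz" -> "tiulwdogz" -> "t"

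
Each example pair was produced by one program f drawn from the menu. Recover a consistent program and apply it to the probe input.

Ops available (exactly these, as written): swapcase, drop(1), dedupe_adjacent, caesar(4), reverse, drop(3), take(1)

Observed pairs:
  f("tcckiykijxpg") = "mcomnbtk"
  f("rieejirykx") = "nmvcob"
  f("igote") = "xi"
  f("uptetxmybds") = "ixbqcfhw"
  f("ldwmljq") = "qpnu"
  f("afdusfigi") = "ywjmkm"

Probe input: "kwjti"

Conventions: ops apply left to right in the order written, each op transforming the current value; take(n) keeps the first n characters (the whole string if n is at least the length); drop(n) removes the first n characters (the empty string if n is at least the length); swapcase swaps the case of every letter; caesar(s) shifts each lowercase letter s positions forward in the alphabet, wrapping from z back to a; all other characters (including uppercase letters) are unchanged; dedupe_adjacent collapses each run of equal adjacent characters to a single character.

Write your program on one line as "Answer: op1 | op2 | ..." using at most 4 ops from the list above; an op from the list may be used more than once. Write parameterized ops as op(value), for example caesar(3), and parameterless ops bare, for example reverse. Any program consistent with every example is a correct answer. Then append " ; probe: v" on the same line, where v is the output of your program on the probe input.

dedupe_adjacent | caesar(4) | drop(3) ; probe: "xm"

Check, running the answer program on each example:
  "tcckiykijxpg" -> "tckiykijxpg" -> "xgomcomnbtk" -> "mcomnbtk"
  "rieejirykx" -> "riejirykx" -> "vminmvcob" -> "nmvcob"
  "igote" -> "igote" -> "mksxi" -> "xi"
  "uptetxmybds" -> "uptetxmybds" -> "ytxixbqcfhw" -> "ixbqcfhw"
  "ldwmljq" -> "ldwmljq" -> "phaqpnu" -> "qpnu"
  "afdusfigi" -> "afdusfigi" -> "ejhywjmkm" -> "ywjmkm"
  probe: "kwjti" -> "kwjti" -> "oanxm" -> "xm"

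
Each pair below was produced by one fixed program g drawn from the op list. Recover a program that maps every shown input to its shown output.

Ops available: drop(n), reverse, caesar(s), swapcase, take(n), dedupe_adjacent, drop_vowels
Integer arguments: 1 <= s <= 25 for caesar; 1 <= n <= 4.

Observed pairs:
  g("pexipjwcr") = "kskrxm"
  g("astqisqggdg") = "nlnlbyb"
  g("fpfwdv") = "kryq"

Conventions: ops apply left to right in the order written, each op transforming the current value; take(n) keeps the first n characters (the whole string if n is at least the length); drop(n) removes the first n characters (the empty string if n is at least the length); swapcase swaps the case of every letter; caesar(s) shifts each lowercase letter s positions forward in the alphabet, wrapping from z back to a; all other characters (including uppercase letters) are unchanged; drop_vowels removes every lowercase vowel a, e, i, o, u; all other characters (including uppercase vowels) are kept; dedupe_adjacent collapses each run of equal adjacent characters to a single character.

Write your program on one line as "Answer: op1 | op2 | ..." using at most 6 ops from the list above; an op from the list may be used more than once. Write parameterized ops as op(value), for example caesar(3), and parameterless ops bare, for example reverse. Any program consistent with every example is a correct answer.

drop_vowels | caesar(9) | caesar(12) | drop_vowels | dedupe_adjacent

Check, running the answer program on each example:
  "pexipjwcr" -> "pxpjwcr" -> "ygysfla" -> "kskerxm" -> "kskrxm" -> "kskrxm"
  "astqisqggdg" -> "stqsqggdg" -> "bczbzppmp" -> "nolnlbbyb" -> "nlnlbbyb" -> "nlnlbyb"
  "fpfwdv" -> "fpfwdv" -> "oyofme" -> "akaryq" -> "kryq" -> "kryq"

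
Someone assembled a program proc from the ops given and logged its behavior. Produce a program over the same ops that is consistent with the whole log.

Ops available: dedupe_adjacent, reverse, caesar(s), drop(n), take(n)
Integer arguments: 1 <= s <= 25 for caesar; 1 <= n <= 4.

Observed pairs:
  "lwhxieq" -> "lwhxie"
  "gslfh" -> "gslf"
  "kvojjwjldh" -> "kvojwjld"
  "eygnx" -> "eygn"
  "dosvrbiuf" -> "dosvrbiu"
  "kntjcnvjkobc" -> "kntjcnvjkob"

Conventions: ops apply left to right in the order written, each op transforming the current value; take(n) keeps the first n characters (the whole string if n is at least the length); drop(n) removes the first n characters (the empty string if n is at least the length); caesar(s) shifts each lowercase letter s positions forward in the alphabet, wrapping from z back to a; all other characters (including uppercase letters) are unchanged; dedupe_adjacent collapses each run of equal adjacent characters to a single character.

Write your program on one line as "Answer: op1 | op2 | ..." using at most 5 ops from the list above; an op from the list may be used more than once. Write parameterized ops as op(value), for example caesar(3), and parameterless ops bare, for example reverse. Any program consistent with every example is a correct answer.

reverse | dedupe_adjacent | drop(1) | reverse

Check, running the answer program on each example:
  "lwhxieq" -> "qeixhwl" -> "qeixhwl" -> "eixhwl" -> "lwhxie"
  "gslfh" -> "hflsg" -> "hflsg" -> "flsg" -> "gslf"
  "kvojjwjldh" -> "hdljwjjovk" -> "hdljwjovk" -> "dljwjovk" -> "kvojwjld"
  "eygnx" -> "xngye" -> "xngye" -> "ngye" -> "eygn"
  "dosvrbiuf" -> "fuibrvsod" -> "fuibrvsod" -> "uibrvsod" -> "dosvrbiu"
  "kntjcnvjkobc" -> "cbokjvncjtnk" -> "cbokjvncjtnk" -> "bokjvncjtnk" -> "kntjcnvjkob"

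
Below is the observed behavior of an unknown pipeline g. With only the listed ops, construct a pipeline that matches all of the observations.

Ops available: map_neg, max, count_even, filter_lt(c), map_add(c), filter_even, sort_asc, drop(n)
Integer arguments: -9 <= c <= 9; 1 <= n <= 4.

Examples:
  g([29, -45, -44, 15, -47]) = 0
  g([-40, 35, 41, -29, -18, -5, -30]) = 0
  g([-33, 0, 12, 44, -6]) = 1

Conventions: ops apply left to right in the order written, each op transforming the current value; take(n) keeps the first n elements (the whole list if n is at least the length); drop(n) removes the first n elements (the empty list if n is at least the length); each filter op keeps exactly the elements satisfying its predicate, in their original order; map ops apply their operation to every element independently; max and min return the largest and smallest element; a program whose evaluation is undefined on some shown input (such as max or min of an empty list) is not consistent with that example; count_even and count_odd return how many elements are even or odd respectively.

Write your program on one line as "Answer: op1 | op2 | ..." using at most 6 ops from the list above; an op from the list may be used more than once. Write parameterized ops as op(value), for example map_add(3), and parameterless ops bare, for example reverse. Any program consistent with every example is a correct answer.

map_add(-4) | sort_asc | drop(4) | filter_even | count_even

Check, running the answer program on each example:
  [29, -45, -44, 15, -47] -> [25, -49, -48, 11, -51] -> [-51, -49, -48, 11, 25] -> [25] -> [] -> 0
  [-40, 35, 41, -29, -18, -5, -30] -> [-44, 31, 37, -33, -22, -9, -34] -> [-44, -34, -33, -22, -9, 31, 37] -> [-9, 31, 37] -> [] -> 0
  [-33, 0, 12, 44, -6] -> [-37, -4, 8, 40, -10] -> [-37, -10, -4, 8, 40] -> [40] -> [40] -> 1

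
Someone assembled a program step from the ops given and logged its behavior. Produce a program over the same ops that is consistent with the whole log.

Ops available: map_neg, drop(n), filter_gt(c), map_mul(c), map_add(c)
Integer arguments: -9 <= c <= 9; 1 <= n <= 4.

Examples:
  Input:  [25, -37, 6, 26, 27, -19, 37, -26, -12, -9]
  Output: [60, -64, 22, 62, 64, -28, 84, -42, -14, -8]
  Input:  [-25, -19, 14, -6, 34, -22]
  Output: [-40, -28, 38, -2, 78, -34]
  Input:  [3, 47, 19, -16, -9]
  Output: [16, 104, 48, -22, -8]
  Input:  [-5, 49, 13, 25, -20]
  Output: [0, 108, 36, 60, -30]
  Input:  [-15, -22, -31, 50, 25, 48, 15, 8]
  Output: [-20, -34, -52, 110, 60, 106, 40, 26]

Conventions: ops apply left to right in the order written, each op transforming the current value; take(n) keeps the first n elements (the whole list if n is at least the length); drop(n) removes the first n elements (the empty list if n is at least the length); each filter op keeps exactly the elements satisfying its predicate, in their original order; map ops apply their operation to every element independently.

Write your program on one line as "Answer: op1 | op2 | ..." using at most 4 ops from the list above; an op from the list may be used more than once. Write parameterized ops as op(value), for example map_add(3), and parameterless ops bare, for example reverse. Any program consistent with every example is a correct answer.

map_add(5) | map_mul(-2) | map_mul(-1)

Check, running the answer program on each example:
  [25, -37, 6, 26, 27, -19, 37, -26, -12, -9] -> [30, -32, 11, 31, 32, -14, 42, -21, -7, -4] -> [-60, 64, -22, -62, -64, 28, -84, 42, 14, 8] -> [60, -64, 22, 62, 64, -28, 84, -42, -14, -8]
  [-25, -19, 14, -6, 34, -22] -> [-20, -14, 19, -1, 39, -17] -> [40, 28, -38, 2, -78, 34] -> [-40, -28, 38, -2, 78, -34]
  [3, 47, 19, -16, -9] -> [8, 52, 24, -11, -4] -> [-16, -104, -48, 22, 8] -> [16, 104, 48, -22, -8]
  [-5, 49, 13, 25, -20] -> [0, 54, 18, 30, -15] -> [0, -108, -36, -60, 30] -> [0, 108, 36, 60, -30]
  [-15, -22, -31, 50, 25, 48, 15, 8] -> [-10, -17, -26, 55, 30, 53, 20, 13] -> [20, 34, 52, -110, -60, -106, -40, -26] -> [-20, -34, -52, 110, 60, 106, 40, 26]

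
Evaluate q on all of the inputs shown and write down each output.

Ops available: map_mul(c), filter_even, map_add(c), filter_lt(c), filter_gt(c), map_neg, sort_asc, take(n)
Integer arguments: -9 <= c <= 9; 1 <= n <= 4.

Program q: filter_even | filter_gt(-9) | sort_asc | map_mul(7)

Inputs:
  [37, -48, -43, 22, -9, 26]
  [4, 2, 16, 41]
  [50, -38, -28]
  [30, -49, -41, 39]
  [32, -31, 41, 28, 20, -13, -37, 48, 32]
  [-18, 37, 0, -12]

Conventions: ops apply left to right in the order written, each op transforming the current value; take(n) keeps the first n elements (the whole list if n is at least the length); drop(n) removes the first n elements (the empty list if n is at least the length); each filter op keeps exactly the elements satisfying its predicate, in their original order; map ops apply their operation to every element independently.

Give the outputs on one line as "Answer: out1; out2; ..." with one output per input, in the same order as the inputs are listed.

[154, 182]; [14, 28, 112]; [350]; [210]; [140, 196, 224, 224, 336]; [0]

Execution, op by op:
  [37, -48, -43, 22, -9, 26] -> [-48, 22, 26] -> [22, 26] -> [22, 26] -> [154, 182]
  [4, 2, 16, 41] -> [4, 2, 16] -> [4, 2, 16] -> [2, 4, 16] -> [14, 28, 112]
  [50, -38, -28] -> [50, -38, -28] -> [50] -> [50] -> [350]
  [30, -49, -41, 39] -> [30] -> [30] -> [30] -> [210]
  [32, -31, 41, 28, 20, -13, -37, 48, 32] -> [32, 28, 20, 48, 32] -> [32, 28, 20, 48, 32] -> [20, 28, 32, 32, 48] -> [140, 196, 224, 224, 336]
  [-18, 37, 0, -12] -> [-18, 0, -12] -> [0] -> [0] -> [0]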